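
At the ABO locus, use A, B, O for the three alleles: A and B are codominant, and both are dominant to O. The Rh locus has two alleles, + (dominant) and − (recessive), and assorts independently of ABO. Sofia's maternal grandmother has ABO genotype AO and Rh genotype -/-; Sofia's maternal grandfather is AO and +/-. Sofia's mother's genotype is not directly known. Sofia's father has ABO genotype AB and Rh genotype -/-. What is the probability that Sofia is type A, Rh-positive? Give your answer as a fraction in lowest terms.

Sofia's mother's ABO genotype from AO × AO: 1/4 AA, 1/2 AO, 1/4 OO.
Crossing each possibility with the father AB and summing P(type A): 1/4·1/2 + 1/2·1/2 + 1/4·1/2 = 1/2.
Similarly for Rh via the mother's Rh distribution: P(Rh+) = 1/4.
Independent loci: 1/2 × 1/4 = 1/8.

1/8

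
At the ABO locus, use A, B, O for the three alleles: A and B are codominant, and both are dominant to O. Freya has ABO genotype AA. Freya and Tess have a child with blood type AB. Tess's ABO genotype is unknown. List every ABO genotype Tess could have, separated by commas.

For each candidate genotype of Tess, check whether crossing it with AA can produce every observed child phenotype.
  AA → possible child types {A} ✗
  AB → possible child types {A, AB} ✓
  AO → possible child types {A} ✗
  BB → possible child types {AB} ✓
  BO → possible child types {A, AB} ✓
  OO → possible child types {A} ✗

AB, BB, BO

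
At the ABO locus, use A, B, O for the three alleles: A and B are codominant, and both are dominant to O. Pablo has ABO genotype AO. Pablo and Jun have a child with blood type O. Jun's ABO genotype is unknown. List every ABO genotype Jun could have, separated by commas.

AO, BO, OO

For each candidate genotype of Jun, check whether crossing it with AO can produce every observed child phenotype.
  AA → possible child types {A} ✗
  AB → possible child types {A, B, AB} ✗
  AO → possible child types {O, A} ✓
  BB → possible child types {B, AB} ✗
  BO → possible child types {O, A, B, AB} ✓
  OO → possible child types {O, A} ✓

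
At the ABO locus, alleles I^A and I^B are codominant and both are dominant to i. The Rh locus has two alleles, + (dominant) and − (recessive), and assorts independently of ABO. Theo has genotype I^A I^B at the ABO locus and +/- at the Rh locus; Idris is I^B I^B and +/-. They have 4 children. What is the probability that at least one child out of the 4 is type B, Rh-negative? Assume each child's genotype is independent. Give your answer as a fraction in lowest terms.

1695/4096

ABO cross I^A I^B × I^B I^B → 1/2 B, 1/2 AB.
Rh cross +/- × +/- → 3/4 Rh+, 1/4 Rh-; so P(type B, Rh-negative) = 1/2 × 1/4 = 1/8 per child.
P(none) = (7/8)^4 = 2401/4096; P(at least one) = 1 − 2401/4096 = 1695/4096.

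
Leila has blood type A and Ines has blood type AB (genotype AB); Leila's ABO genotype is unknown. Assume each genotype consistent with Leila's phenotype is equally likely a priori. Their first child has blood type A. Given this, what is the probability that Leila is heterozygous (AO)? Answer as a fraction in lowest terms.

1/2

Possible genotypes: Leila ∈ {AA, AO}; Ines ∈ {AB}.
Weight each parental genotype pair by prior × P(type-A child):
  AA × AB: posterior weight 1/2.
  AO × AB: posterior weight 1/2.
Sum the posterior weight over pairs where Leila is AO: 1/2.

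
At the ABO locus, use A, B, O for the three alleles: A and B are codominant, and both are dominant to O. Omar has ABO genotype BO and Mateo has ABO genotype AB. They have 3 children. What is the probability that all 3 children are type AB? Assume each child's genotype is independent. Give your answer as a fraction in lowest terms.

1/64

ABO cross BO × AB → 1/4 A, 1/2 B, 1/4 AB.
So P(type AB) = 1/4 per child.
All 3 independent: (1/4)^3 = 1/64.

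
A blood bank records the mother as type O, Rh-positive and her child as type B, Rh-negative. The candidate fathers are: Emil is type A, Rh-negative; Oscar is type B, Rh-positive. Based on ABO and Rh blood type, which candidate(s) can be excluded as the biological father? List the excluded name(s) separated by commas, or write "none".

Emil

A candidate is excluded only if no genotype consistent with his phenotype could produce a type B, Rh-negative child with a type O, Rh-positive mother.
Emil (type A, Rh-): no genotype consistent with that phenotype can produce a type-B Rh- child with a type-O mother.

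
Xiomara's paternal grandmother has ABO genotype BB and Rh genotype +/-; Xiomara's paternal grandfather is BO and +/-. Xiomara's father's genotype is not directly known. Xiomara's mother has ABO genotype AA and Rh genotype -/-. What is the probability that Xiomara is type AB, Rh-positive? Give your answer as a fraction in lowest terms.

3/8

Xiomara's father's ABO genotype from BB × BO: 1/2 BB, 1/2 BO.
Crossing each possibility with the mother AA and summing P(type AB): 1/2·1 + 1/2·1/2 = 3/4.
Similarly for Rh via the father's Rh distribution: P(Rh+) = 1/2.
Independent loci: 3/4 × 1/2 = 3/8.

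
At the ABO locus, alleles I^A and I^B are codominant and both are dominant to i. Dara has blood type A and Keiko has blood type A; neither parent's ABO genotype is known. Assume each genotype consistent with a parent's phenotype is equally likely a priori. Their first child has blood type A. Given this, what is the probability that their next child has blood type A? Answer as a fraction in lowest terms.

Possible genotypes: Dara ∈ {I^A I^A, I^A i}; Keiko ∈ {I^A I^A, I^A i}.
Weight each parental genotype pair by prior × P(type-A child):
  I^A I^A × I^A I^A: posterior weight 4/15; P(next child type A) = 1.
  I^A I^A × I^A i: posterior weight 4/15; P(next child type A) = 1.
  I^A i × I^A I^A: posterior weight 4/15; P(next child type A) = 1.
  I^A i × I^A i: posterior weight 1/5; P(next child type A) = 3/4.
Weighted sum = 19/20.

19/20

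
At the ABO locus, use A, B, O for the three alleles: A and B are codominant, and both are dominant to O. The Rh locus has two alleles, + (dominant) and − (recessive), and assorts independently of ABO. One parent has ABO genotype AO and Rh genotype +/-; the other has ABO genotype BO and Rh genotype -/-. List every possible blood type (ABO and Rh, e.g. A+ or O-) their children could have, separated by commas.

O+, O-, A+, A-, B+, B-, AB+, AB-

Gametes from AO × BO give offspring ABO genotypes AB, AO, BO, OO, i.e. phenotypes O, A, B, AB.
Rh cross +/- × -/- → phenotypes Rh+, Rh-.
Combining independently: O+, O-, A+, A-, B+, B-, AB+, AB-.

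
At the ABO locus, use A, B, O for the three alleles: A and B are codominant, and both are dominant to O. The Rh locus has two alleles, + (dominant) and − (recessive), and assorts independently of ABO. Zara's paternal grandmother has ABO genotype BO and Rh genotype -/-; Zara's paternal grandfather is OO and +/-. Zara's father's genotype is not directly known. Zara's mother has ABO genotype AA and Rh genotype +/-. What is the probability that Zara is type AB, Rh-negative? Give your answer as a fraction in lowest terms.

3/32

Zara's father's ABO genotype from BO × OO: 1/2 BO, 1/2 OO.
Crossing each possibility with the mother AA and summing P(type AB): 1/2·1/2 + 1/2·0 = 1/4.
Similarly for Rh via the father's Rh distribution: P(Rh-) = 3/8.
Independent loci: 1/4 × 3/8 = 3/32.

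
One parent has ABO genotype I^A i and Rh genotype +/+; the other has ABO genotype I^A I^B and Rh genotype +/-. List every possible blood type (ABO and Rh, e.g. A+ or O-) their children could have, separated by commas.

A+, B+, AB+

Gametes from I^A i × I^A I^B give offspring ABO genotypes I^A I^A, I^A I^B, I^A i, I^B i, i.e. phenotypes A, B, AB.
Rh cross +/+ × +/- → phenotypes Rh+.
Combining independently: A+, B+, AB+.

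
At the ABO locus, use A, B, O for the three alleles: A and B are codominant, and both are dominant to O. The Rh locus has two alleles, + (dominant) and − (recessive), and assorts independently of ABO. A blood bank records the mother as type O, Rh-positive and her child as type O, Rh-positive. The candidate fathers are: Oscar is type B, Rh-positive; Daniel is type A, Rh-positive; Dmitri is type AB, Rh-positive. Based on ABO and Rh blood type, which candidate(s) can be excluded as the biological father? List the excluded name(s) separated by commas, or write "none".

A candidate is excluded only if no genotype consistent with his phenotype could produce a type O, Rh-positive child with a type O, Rh-positive mother.
Dmitri (type AB, Rh+): no genotype consistent with that phenotype can produce a type-O Rh+ child with a type-O mother.

Dmitri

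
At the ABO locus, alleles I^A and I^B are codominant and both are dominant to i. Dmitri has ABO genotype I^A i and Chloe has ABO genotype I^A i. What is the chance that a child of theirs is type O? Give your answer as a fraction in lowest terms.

1/4

ABO cross I^A i × I^A i → offspring phenotypes: 1/4 O, 3/4 A.
So P(type O) = 1/4.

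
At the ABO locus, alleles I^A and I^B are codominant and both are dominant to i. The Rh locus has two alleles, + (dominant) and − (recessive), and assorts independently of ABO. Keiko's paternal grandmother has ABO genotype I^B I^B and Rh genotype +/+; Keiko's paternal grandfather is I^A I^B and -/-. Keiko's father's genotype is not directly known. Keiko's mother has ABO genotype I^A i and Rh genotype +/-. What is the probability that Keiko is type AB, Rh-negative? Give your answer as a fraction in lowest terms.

3/32

Keiko's father's ABO genotype from I^B I^B × I^A I^B: 1/2 I^A I^B, 1/2 I^B I^B.
Crossing each possibility with the mother I^A i and summing P(type AB): 1/2·1/4 + 1/2·1/2 = 3/8.
Similarly for Rh via the father's Rh distribution: P(Rh-) = 1/4.
Independent loci: 3/8 × 1/4 = 3/32.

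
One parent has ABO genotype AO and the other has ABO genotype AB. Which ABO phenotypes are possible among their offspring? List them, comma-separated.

A, B, AB

Gametes from AO × AB give offspring ABO genotypes AA, AB, AO, BO, i.e. phenotypes A, B, AB.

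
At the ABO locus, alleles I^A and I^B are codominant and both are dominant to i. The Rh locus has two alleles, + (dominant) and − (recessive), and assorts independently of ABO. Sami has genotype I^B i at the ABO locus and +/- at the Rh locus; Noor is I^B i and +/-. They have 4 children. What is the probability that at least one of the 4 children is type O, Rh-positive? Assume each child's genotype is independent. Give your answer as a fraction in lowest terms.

36975/65536

ABO cross I^B i × I^B i → 1/4 O, 3/4 B.
Rh cross +/- × +/- → 3/4 Rh+, 1/4 Rh-; so P(type O, Rh-positive) = 1/4 × 3/4 = 3/16 per child.
P(none) = (13/16)^4 = 28561/65536; P(at least one) = 1 − 28561/65536 = 36975/65536.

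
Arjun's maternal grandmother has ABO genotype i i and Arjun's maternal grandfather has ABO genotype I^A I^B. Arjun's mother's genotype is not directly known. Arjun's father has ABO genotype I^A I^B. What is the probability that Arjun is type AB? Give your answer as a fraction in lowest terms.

Arjun's mother's ABO genotype from i i × I^A I^B: 1/2 I^A i, 1/2 I^B i.
Crossing each possibility with the father I^A I^B and summing P(type AB): 1/2·1/4 + 1/2·1/4 = 1/4.

1/4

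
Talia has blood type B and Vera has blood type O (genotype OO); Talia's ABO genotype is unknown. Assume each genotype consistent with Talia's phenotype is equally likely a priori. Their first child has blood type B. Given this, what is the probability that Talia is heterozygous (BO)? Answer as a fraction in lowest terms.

1/3

Possible genotypes: Talia ∈ {BB, BO}; Vera ∈ {OO}.
Weight each parental genotype pair by prior × P(type-B child):
  BB × OO: posterior weight 2/3.
  BO × OO: posterior weight 1/3.
Sum the posterior weight over pairs where Talia is BO: 1/3.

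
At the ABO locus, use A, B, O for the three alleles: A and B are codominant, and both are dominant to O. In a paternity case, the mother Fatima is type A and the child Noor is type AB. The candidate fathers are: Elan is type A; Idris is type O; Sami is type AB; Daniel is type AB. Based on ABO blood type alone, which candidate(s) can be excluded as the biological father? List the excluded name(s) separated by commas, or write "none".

Elan, Idris

A candidate is excluded only if no genotype consistent with his phenotype could produce a type AB child with a type A mother.
Elan (type A): no genotype consistent with that phenotype can produce a type-AB child with a type-A mother.
Idris (type O): no genotype consistent with that phenotype can produce a type-AB child with a type-A mother.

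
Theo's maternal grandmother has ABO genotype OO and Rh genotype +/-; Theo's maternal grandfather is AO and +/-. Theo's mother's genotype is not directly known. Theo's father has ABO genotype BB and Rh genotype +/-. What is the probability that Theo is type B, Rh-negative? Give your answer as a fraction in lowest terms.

Theo's mother's ABO genotype from OO × AO: 1/2 AO, 1/2 OO.
Crossing each possibility with the father BB and summing P(type B): 1/2·1/2 + 1/2·1 = 3/4.
Similarly for Rh via the mother's Rh distribution: P(Rh-) = 1/4.
Independent loci: 3/4 × 1/4 = 3/16.

3/16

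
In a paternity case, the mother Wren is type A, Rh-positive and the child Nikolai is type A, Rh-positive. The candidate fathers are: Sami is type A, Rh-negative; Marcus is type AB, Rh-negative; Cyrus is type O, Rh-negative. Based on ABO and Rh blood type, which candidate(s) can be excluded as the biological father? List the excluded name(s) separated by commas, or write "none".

A candidate is excluded only if no genotype consistent with his phenotype could produce a type A, Rh-positive child with a type A, Rh-positive mother.
Every candidate has at least one consistent genotype combination, so none can be excluded.

none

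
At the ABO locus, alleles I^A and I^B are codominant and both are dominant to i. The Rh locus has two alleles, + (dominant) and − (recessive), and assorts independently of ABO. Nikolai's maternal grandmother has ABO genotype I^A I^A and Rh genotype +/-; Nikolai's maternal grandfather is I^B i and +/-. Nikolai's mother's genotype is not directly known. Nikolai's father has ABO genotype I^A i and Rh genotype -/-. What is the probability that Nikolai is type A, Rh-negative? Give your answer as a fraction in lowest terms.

Nikolai's mother's ABO genotype from I^A I^A × I^B i: 1/2 I^A I^B, 1/2 I^A i.
Crossing each possibility with the father I^A i and summing P(type A): 1/2·1/2 + 1/2·3/4 = 5/8.
Similarly for Rh via the mother's Rh distribution: P(Rh-) = 1/2.
Independent loci: 5/8 × 1/2 = 5/16.

5/16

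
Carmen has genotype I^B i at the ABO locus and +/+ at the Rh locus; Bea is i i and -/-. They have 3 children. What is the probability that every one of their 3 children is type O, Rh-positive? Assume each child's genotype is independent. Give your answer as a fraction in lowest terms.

ABO cross I^B i × i i → 1/2 O, 1/2 B.
Rh cross +/+ × -/- → 1 Rh+; so P(type O, Rh-positive) = 1/2 × 1 = 1/2 per child.
All 3 independent: (1/2)^3 = 1/8.

1/8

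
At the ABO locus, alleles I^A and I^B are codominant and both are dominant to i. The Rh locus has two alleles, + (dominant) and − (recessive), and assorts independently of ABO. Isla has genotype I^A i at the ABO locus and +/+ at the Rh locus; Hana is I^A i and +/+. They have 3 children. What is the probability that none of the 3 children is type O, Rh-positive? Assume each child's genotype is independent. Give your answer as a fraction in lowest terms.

ABO cross I^A i × I^A i → 1/4 O, 3/4 A.
Rh cross +/+ × +/+ → 1 Rh+; so P(type O, Rh-positive) = 1/4 × 1 = 1/4 per child.
P(not type O, Rh-positive) = 3/4 for one child; (3/4)^3 = 27/64.

27/64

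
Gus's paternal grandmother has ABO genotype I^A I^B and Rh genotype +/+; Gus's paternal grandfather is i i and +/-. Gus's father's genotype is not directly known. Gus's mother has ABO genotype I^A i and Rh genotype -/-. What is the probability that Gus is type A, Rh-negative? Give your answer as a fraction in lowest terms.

Gus's father's ABO genotype from I^A I^B × i i: 1/2 I^A i, 1/2 I^B i.
Crossing each possibility with the mother I^A i and summing P(type A): 1/2·3/4 + 1/2·1/4 = 1/2.
Similarly for Rh via the father's Rh distribution: P(Rh-) = 1/4.
Independent loci: 1/2 × 1/4 = 1/8.

1/8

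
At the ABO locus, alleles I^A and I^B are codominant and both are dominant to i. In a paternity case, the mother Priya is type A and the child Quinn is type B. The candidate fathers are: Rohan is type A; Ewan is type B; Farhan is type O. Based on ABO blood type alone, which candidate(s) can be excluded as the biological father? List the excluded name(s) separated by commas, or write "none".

A candidate is excluded only if no genotype consistent with his phenotype could produce a type B child with a type A mother.
Rohan (type A): no genotype consistent with that phenotype can produce a type-B child with a type-A mother.
Farhan (type O): no genotype consistent with that phenotype can produce a type-B child with a type-A mother.

Rohan, Farhan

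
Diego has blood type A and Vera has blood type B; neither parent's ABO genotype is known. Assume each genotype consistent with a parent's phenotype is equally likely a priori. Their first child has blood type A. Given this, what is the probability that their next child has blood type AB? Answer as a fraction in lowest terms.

Possible genotypes: Diego ∈ {I^A I^A, I^A i}; Vera ∈ {I^B I^B, I^B i}.
Weight each parental genotype pair by prior × P(type-A child):
  I^A I^A × I^B i: posterior weight 2/3; P(next child type AB) = 1/2.
  I^A i × I^B i: posterior weight 1/3; P(next child type AB) = 1/4.
Weighted sum = 5/12.

5/12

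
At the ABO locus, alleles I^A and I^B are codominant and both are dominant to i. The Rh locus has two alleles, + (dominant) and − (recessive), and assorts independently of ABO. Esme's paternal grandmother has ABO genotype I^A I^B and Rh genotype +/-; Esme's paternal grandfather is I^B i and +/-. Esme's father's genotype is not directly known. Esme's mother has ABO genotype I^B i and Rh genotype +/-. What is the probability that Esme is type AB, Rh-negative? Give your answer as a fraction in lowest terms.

1/32

Esme's father's ABO genotype from I^A I^B × I^B i: 1/4 I^A I^B, 1/4 I^A i, 1/4 I^B I^B, 1/4 I^B i.
Crossing each possibility with the mother I^B i and summing P(type AB): 1/4·1/4 + 1/4·1/4 + 1/4·0 + 1/4·0 = 1/8.
Similarly for Rh via the father's Rh distribution: P(Rh-) = 1/4.
Independent loci: 1/8 × 1/4 = 1/32.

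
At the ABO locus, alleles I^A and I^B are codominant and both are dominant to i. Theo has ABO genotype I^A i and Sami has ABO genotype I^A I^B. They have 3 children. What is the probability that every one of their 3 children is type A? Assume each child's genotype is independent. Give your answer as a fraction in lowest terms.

1/8

ABO cross I^A i × I^A I^B → 1/2 A, 1/4 B, 1/4 AB.
So P(type A) = 1/2 per child.
All 3 independent: (1/2)^3 = 1/8.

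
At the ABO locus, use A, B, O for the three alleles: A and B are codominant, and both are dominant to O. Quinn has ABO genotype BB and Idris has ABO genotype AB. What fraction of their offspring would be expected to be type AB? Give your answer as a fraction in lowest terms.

1/2

ABO cross BB × AB → offspring phenotypes: 1/2 B, 1/2 AB.
So P(type AB) = 1/2.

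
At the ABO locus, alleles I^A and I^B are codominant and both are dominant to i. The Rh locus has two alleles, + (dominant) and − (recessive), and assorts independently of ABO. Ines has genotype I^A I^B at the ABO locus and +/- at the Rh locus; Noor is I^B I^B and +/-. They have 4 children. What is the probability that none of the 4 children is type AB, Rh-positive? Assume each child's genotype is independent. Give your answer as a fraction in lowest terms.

ABO cross I^A I^B × I^B I^B → 1/2 B, 1/2 AB.
Rh cross +/- × +/- → 3/4 Rh+, 1/4 Rh-; so P(type AB, Rh-positive) = 1/2 × 3/4 = 3/8 per child.
P(not type AB, Rh-positive) = 5/8 for one child; (5/8)^4 = 625/4096.

625/4096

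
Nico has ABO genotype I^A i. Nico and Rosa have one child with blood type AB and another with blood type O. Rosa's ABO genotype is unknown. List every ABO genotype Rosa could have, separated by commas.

For each candidate genotype of Rosa, check whether crossing it with I^A i can produce every observed child phenotype.
  I^A I^A → possible child types {A} ✗
  I^A I^B → possible child types {A, B, AB} ✗
  I^A i → possible child types {O, A} ✗
  I^B I^B → possible child types {B, AB} ✗
  I^B i → possible child types {O, A, B, AB} ✓
  i i → possible child types {O, A} ✗

I^B i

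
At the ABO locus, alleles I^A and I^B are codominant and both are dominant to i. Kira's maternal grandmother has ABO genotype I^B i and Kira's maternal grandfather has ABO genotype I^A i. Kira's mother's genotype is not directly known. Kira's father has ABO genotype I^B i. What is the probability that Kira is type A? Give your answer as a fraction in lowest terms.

1/8

Kira's mother's ABO genotype from I^B i × I^A i: 1/4 I^A I^B, 1/4 I^A i, 1/4 I^B i, 1/4 i i.
Crossing each possibility with the father I^B i and summing P(type A): 1/4·1/4 + 1/4·1/4 + 1/4·0 + 1/4·0 = 1/8.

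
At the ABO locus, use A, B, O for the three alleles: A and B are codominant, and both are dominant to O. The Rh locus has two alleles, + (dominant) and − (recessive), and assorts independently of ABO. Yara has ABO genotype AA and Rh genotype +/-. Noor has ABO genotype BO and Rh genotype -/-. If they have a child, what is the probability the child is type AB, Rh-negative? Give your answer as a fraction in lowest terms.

1/4

ABO cross AA × BO → offspring phenotypes: 1/2 A, 1/2 AB.
Rh cross +/- × -/- → 1/2 Rh+, 1/2 Rh-.
Independent loci: P(type AB, Rh-negative) = 1/2 × 1/2 = 1/4.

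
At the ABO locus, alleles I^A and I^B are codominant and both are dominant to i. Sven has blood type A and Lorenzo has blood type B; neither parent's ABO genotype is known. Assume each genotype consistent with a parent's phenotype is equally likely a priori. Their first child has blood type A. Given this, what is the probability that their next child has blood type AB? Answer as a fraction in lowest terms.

5/12

Possible genotypes: Sven ∈ {I^A I^A, I^A i}; Lorenzo ∈ {I^B I^B, I^B i}.
Weight each parental genotype pair by prior × P(type-A child):
  I^A I^A × I^B i: posterior weight 2/3; P(next child type AB) = 1/2.
  I^A i × I^B i: posterior weight 1/3; P(next child type AB) = 1/4.
Weighted sum = 5/12.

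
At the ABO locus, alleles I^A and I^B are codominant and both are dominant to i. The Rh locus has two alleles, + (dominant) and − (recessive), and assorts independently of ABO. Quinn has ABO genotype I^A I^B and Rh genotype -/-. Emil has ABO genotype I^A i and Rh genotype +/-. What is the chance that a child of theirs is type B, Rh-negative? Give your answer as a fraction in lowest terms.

ABO cross I^A I^B × I^A i → offspring phenotypes: 1/2 A, 1/4 B, 1/4 AB.
Rh cross -/- × +/- → 1/2 Rh+, 1/2 Rh-.
Independent loci: P(type B, Rh-negative) = 1/4 × 1/2 = 1/8.

1/8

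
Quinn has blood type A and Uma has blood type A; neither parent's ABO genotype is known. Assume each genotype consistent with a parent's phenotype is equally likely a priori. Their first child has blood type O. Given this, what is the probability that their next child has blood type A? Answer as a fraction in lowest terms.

3/4

Possible genotypes: Quinn ∈ {I^A I^A, I^A i}; Uma ∈ {I^A I^A, I^A i}.
Weight each parental genotype pair by prior × P(type-O child):
  I^A i × I^A i: posterior weight 1; P(next child type A) = 3/4.
Weighted sum = 3/4.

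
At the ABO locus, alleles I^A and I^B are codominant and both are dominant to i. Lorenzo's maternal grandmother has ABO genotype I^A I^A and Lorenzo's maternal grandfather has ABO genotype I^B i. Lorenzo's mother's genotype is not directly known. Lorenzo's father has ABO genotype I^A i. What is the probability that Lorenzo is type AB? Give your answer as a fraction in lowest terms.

1/8

Lorenzo's mother's ABO genotype from I^A I^A × I^B i: 1/2 I^A I^B, 1/2 I^A i.
Crossing each possibility with the father I^A i and summing P(type AB): 1/2·1/4 + 1/2·0 = 1/8.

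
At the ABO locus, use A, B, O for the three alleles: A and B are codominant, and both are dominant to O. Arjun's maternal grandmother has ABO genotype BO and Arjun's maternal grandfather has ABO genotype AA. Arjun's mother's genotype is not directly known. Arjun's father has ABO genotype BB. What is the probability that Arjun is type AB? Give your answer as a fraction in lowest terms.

Arjun's mother's ABO genotype from BO × AA: 1/2 AB, 1/2 AO.
Crossing each possibility with the father BB and summing P(type AB): 1/2·1/2 + 1/2·1/2 = 1/2.

1/2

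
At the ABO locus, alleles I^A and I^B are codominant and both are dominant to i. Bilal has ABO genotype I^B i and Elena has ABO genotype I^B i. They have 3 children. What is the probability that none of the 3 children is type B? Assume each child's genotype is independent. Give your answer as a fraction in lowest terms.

ABO cross I^B i × I^B i → 1/4 O, 3/4 B.
So P(type B) = 3/4 per child.
P(not type B) = 1/4 for one child; (1/4)^3 = 1/64.

1/64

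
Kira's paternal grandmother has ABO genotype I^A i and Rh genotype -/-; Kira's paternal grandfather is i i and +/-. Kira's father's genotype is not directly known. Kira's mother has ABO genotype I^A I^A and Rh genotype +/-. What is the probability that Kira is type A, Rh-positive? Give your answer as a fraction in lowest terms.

Kira's father's ABO genotype from I^A i × i i: 1/2 I^A i, 1/2 i i.
Crossing each possibility with the mother I^A I^A and summing P(type A): 1/2·1 + 1/2·1 = 1.
Similarly for Rh via the father's Rh distribution: P(Rh+) = 5/8.
Independent loci: 1 × 5/8 = 5/8.

5/8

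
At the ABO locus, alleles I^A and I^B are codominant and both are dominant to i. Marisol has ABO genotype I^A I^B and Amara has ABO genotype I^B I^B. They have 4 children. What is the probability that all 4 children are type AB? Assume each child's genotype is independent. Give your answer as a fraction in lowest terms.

ABO cross I^A I^B × I^B I^B → 1/2 B, 1/2 AB.
So P(type AB) = 1/2 per child.
All 4 independent: (1/2)^4 = 1/16.

1/16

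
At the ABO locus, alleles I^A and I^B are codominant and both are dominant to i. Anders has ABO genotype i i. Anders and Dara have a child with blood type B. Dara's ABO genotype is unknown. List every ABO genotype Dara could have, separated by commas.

For each candidate genotype of Dara, check whether crossing it with i i can produce every observed child phenotype.
  I^A I^A → possible child types {A} ✗
  I^A I^B → possible child types {A, B} ✓
  I^A i → possible child types {O, A} ✗
  I^B I^B → possible child types {B} ✓
  I^B i → possible child types {O, B} ✓
  i i → possible child types {O} ✗

I^A I^B, I^B I^B, I^B i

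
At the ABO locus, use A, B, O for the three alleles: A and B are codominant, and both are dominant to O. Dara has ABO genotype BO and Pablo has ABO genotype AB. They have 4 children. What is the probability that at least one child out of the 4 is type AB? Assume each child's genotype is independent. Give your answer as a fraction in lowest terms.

175/256

ABO cross BO × AB → 1/4 A, 1/2 B, 1/4 AB.
So P(type AB) = 1/4 per child.
P(none) = (3/4)^4 = 81/256; P(at least one) = 1 − 81/256 = 175/256.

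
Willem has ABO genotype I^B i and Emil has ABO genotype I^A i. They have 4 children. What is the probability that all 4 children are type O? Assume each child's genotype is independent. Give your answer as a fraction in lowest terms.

1/256

ABO cross I^B i × I^A i → 1/4 O, 1/4 A, 1/4 B, 1/4 AB.
So P(type O) = 1/4 per child.
All 4 independent: (1/4)^4 = 1/256.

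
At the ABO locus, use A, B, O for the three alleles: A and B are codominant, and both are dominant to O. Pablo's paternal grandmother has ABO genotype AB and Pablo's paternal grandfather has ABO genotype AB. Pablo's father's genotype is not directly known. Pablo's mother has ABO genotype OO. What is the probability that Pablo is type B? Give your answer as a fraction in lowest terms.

1/2

Pablo's father's ABO genotype from AB × AB: 1/4 AA, 1/2 AB, 1/4 BB.
Crossing each possibility with the mother OO and summing P(type B): 1/4·0 + 1/2·1/2 + 1/4·1 = 1/2.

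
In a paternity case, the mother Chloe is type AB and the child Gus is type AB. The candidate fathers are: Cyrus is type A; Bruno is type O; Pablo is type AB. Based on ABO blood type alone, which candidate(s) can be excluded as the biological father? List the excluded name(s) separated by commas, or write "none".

Bruno

A candidate is excluded only if no genotype consistent with his phenotype could produce a type AB child with a type AB mother.
Bruno (type O): no genotype consistent with that phenotype can produce a type-AB child with a type-AB mother.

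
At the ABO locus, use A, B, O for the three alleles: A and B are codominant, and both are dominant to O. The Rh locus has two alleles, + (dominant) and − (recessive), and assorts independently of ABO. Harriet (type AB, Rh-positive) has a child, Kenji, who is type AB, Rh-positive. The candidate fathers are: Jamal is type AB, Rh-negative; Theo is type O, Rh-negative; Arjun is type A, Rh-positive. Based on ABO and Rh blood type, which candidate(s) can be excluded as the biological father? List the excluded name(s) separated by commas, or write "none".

Theo

A candidate is excluded only if no genotype consistent with his phenotype could produce a type AB, Rh-positive child with a type AB, Rh-positive mother.
Theo (type O, Rh-): no genotype consistent with that phenotype can produce a type-AB Rh+ child with a type-AB mother.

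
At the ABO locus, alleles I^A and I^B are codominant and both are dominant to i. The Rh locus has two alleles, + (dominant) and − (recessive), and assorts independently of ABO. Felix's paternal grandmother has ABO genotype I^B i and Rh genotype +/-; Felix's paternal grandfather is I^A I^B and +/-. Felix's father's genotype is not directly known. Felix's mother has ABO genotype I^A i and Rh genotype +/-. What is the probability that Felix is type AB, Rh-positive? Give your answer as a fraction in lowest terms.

3/16

Felix's father's ABO genotype from I^B i × I^A I^B: 1/4 I^A I^B, 1/4 I^A i, 1/4 I^B I^B, 1/4 I^B i.
Crossing each possibility with the mother I^A i and summing P(type AB): 1/4·1/4 + 1/4·0 + 1/4·1/2 + 1/4·1/4 = 1/4.
Similarly for Rh via the father's Rh distribution: P(Rh+) = 3/4.
Independent loci: 1/4 × 3/4 = 3/16.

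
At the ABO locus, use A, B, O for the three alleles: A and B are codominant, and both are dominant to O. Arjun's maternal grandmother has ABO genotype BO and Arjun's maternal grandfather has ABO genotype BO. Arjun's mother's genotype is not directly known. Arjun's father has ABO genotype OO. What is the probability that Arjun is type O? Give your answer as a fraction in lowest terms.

Arjun's mother's ABO genotype from BO × BO: 1/4 BB, 1/2 BO, 1/4 OO.
Crossing each possibility with the father OO and summing P(type O): 1/4·0 + 1/2·1/2 + 1/4·1 = 1/2.

1/2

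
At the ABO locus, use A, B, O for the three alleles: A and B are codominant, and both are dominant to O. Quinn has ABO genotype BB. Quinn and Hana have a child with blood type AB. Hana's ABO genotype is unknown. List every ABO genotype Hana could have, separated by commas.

AA, AB, AO

For each candidate genotype of Hana, check whether crossing it with BB can produce every observed child phenotype.
  AA → possible child types {AB} ✓
  AB → possible child types {B, AB} ✓
  AO → possible child types {B, AB} ✓
  BB → possible child types {B} ✗
  BO → possible child types {B} ✗
  OO → possible child types {B} ✗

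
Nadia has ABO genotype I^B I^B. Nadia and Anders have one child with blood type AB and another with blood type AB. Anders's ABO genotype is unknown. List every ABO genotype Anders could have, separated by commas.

I^A I^A, I^A I^B, I^A i

For each candidate genotype of Anders, check whether crossing it with I^B I^B can produce every observed child phenotype.
  I^A I^A → possible child types {AB} ✓
  I^A I^B → possible child types {B, AB} ✓
  I^A i → possible child types {B, AB} ✓
  I^B I^B → possible child types {B} ✗
  I^B i → possible child types {B} ✗
  i i → possible child types {B} ✗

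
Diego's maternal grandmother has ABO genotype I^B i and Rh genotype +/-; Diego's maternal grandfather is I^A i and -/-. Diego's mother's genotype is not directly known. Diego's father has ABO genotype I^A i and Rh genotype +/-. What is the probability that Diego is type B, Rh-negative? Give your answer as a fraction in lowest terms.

3/64

Diego's mother's ABO genotype from I^B i × I^A i: 1/4 I^A I^B, 1/4 I^A i, 1/4 I^B i, 1/4 i i.
Crossing each possibility with the father I^A i and summing P(type B): 1/4·1/4 + 1/4·0 + 1/4·1/4 + 1/4·0 = 1/8.
Similarly for Rh via the mother's Rh distribution: P(Rh-) = 3/8.
Independent loci: 1/8 × 3/8 = 3/64.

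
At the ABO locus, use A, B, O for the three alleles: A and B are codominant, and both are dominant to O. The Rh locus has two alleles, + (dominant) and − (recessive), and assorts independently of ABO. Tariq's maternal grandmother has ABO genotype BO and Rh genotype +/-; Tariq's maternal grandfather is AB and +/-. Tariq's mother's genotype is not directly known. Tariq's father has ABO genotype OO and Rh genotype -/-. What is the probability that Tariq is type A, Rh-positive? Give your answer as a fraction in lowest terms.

Tariq's mother's ABO genotype from BO × AB: 1/4 AB, 1/4 AO, 1/4 BB, 1/4 BO.
Crossing each possibility with the father OO and summing P(type A): 1/4·1/2 + 1/4·1/2 + 1/4·0 + 1/4·0 = 1/4.
Similarly for Rh via the mother's Rh distribution: P(Rh+) = 1/2.
Independent loci: 1/4 × 1/2 = 1/8.

1/8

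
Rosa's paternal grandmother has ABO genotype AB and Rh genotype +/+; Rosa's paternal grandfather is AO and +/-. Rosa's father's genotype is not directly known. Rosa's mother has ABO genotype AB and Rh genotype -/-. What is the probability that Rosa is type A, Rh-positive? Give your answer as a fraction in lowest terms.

Rosa's father's ABO genotype from AB × AO: 1/4 AA, 1/4 AB, 1/4 AO, 1/4 BO.
Crossing each possibility with the mother AB and summing P(type A): 1/4·1/2 + 1/4·1/4 + 1/4·1/2 + 1/4·1/4 = 3/8.
Similarly for Rh via the father's Rh distribution: P(Rh+) = 3/4.
Independent loci: 3/8 × 3/4 = 9/32.

9/32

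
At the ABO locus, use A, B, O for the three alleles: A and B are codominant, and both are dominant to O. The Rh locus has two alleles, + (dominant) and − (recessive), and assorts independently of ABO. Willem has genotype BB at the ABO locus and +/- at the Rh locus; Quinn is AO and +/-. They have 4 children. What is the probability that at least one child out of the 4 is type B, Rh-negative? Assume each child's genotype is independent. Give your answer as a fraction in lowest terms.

ABO cross BB × AO → 1/2 B, 1/2 AB.
Rh cross +/- × +/- → 3/4 Rh+, 1/4 Rh-; so P(type B, Rh-negative) = 1/2 × 1/4 = 1/8 per child.
P(none) = (7/8)^4 = 2401/4096; P(at least one) = 1 − 2401/4096 = 1695/4096.

1695/4096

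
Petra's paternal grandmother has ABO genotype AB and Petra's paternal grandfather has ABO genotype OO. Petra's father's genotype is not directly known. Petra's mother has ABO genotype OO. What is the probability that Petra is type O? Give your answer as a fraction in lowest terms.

1/2

Petra's father's ABO genotype from AB × OO: 1/2 AO, 1/2 BO.
Crossing each possibility with the mother OO and summing P(type O): 1/2·1/2 + 1/2·1/2 = 1/2.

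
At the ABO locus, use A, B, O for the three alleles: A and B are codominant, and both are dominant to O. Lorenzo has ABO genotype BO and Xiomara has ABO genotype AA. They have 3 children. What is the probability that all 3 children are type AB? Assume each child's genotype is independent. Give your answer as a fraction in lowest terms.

1/8

ABO cross BO × AA → 1/2 A, 1/2 AB.
So P(type AB) = 1/2 per child.
All 3 independent: (1/2)^3 = 1/8.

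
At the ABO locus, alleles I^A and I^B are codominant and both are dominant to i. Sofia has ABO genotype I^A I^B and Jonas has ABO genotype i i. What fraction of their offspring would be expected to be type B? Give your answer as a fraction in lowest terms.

ABO cross I^A I^B × i i → offspring phenotypes: 1/2 A, 1/2 B.
So P(type B) = 1/2.

1/2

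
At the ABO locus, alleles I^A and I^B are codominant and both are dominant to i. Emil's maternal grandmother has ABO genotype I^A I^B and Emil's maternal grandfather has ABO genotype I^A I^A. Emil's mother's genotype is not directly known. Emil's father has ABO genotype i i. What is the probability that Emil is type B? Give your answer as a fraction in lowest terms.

1/4

Emil's mother's ABO genotype from I^A I^B × I^A I^A: 1/2 I^A I^A, 1/2 I^A I^B.
Crossing each possibility with the father i i and summing P(type B): 1/2·0 + 1/2·1/2 = 1/4.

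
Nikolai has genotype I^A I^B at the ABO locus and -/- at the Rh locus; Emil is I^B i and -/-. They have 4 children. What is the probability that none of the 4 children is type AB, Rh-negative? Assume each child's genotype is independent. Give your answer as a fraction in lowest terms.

ABO cross I^A I^B × I^B i → 1/4 A, 1/2 B, 1/4 AB.
Rh cross -/- × -/- → 1 Rh-; so P(type AB, Rh-negative) = 1/4 × 1 = 1/4 per child.
P(not type AB, Rh-negative) = 3/4 for one child; (3/4)^4 = 81/256.

81/256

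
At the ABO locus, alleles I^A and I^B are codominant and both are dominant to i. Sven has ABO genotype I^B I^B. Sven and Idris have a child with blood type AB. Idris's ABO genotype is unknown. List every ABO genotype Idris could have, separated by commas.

I^A I^A, I^A I^B, I^A i

For each candidate genotype of Idris, check whether crossing it with I^B I^B can produce every observed child phenotype.
  I^A I^A → possible child types {AB} ✓
  I^A I^B → possible child types {B, AB} ✓
  I^A i → possible child types {B, AB} ✓
  I^B I^B → possible child types {B} ✗
  I^B i → possible child types {B} ✗
  i i → possible child types {B} ✗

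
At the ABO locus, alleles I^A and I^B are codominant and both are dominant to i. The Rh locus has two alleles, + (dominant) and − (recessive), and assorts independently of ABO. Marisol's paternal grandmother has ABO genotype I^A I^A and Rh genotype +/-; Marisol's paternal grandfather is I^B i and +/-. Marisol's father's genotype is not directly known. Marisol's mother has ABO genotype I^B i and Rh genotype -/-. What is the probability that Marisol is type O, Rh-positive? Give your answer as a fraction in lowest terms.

1/16

Marisol's father's ABO genotype from I^A I^A × I^B i: 1/2 I^A I^B, 1/2 I^A i.
Crossing each possibility with the mother I^B i and summing P(type O): 1/2·0 + 1/2·1/4 = 1/8.
Similarly for Rh via the father's Rh distribution: P(Rh+) = 1/2.
Independent loci: 1/8 × 1/2 = 1/16.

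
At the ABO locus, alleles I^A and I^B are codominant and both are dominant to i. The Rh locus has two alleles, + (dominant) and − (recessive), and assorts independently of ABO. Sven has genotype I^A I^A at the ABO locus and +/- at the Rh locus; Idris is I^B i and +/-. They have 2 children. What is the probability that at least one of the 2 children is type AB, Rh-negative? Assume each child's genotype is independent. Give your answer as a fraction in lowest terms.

15/64

ABO cross I^A I^A × I^B i → 1/2 A, 1/2 AB.
Rh cross +/- × +/- → 3/4 Rh+, 1/4 Rh-; so P(type AB, Rh-negative) = 1/2 × 1/4 = 1/8 per child.
P(none) = (7/8)^2 = 49/64; P(at least one) = 1 − 49/64 = 15/64.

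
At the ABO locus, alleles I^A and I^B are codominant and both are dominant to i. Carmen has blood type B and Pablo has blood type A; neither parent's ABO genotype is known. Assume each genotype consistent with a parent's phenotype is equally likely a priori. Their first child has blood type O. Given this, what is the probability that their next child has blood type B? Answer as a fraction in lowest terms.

Possible genotypes: Carmen ∈ {I^B I^B, I^B i}; Pablo ∈ {I^A I^A, I^A i}.
Weight each parental genotype pair by prior × P(type-O child):
  I^B i × I^A i: posterior weight 1; P(next child type B) = 1/4.
Weighted sum = 1/4.

1/4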